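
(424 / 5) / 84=106 / 105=1.01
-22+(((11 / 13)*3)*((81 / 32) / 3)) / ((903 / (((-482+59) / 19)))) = -52465919 / 2379104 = -22.05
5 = 5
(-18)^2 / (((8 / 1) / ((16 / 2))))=324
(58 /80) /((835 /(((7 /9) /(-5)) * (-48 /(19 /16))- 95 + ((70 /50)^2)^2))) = -43841011 /594937500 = -0.07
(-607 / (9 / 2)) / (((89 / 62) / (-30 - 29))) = 4440812 / 801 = 5544.08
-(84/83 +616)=-51212/83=-617.01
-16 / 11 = -1.45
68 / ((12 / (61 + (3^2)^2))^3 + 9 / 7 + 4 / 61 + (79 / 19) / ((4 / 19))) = 41569215184 / 12899839279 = 3.22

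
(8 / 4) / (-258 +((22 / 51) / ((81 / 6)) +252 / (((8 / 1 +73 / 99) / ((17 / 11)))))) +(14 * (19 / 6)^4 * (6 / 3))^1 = 115934995354103 / 41176417716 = 2815.57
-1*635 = -635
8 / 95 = 0.08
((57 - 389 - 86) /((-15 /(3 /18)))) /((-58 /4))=-418 /1305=-0.32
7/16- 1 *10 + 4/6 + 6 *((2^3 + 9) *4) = 19157/48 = 399.10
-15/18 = -0.83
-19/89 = -0.21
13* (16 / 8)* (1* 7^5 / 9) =436982 / 9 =48553.56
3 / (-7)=-3 / 7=-0.43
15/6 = 5/2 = 2.50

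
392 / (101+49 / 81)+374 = 1554886 / 4115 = 377.86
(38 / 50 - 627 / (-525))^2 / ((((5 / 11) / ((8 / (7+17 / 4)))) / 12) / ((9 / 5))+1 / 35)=65.66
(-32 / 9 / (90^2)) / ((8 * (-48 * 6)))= 1 / 5248800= 0.00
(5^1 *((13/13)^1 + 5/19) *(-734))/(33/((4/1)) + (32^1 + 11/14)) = -822080/7277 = -112.97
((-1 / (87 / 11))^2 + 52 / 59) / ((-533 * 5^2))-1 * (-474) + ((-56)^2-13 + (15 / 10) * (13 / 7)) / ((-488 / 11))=16405669401832411 / 40654216184400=403.54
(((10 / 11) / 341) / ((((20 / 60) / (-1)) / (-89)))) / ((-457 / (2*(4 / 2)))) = -0.01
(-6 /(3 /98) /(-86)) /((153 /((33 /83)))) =1078 /182019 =0.01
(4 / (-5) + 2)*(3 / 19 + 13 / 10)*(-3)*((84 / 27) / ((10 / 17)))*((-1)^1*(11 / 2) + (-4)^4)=-16514463 / 2375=-6953.46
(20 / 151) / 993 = 20 / 149943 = 0.00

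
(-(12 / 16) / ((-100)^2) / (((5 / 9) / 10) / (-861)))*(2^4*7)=162729 / 1250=130.18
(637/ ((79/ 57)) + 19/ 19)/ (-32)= -9097/ 632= -14.39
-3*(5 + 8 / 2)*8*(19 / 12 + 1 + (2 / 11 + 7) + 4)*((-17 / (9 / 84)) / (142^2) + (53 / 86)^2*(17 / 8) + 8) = -42918497226489 / 1640462384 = -26162.44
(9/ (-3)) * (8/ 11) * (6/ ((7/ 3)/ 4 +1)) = -1728/ 209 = -8.27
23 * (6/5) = 138/5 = 27.60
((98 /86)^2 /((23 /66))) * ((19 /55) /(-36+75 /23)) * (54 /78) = -821142 /30166435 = -0.03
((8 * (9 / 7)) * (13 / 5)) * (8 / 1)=7488 / 35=213.94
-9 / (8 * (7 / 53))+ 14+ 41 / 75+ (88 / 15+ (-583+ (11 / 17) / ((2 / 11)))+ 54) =-36667163 / 71400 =-513.55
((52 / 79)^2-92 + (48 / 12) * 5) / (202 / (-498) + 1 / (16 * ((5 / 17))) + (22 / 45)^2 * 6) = -400375267200 / 6942419749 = -57.67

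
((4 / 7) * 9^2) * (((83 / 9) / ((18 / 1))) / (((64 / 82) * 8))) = 3.80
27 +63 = 90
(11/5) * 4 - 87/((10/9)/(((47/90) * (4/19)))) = 91/475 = 0.19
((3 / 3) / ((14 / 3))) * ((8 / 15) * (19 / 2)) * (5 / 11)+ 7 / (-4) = -387 / 308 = -1.26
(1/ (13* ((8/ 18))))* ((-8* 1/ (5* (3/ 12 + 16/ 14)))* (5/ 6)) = -28/ 169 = -0.17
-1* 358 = -358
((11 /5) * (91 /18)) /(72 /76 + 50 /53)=144001 /24480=5.88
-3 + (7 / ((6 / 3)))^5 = 16711 / 32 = 522.22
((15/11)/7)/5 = 3/77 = 0.04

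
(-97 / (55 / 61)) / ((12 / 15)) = -5917 / 44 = -134.48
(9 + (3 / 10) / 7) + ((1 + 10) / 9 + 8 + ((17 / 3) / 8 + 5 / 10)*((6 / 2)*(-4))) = 1186 / 315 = 3.77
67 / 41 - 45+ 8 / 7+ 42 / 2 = -21.22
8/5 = 1.60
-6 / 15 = -2 / 5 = -0.40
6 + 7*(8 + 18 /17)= 1180 /17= 69.41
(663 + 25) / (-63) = -688 / 63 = -10.92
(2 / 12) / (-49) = -1 / 294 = -0.00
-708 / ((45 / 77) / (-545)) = 1980748 / 3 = 660249.33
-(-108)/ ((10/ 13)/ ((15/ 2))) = 1053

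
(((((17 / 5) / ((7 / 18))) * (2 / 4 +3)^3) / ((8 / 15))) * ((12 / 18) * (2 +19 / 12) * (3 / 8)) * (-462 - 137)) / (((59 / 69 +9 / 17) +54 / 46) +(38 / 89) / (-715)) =-14413745493942795 / 97753119232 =-147450.49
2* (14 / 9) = 28 / 9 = 3.11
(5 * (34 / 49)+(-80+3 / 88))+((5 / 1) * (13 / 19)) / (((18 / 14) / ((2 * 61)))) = 182954257 / 737352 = 248.12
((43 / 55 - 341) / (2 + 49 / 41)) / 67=-767192 / 482735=-1.59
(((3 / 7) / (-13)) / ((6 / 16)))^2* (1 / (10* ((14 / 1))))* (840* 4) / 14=768 / 57967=0.01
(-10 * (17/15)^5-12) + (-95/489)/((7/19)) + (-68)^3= -54493135724299/173289375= -314463.23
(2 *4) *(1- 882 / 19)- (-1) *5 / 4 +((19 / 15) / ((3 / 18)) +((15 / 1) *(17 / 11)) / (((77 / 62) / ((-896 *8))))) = -6168287957 / 45980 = -134151.54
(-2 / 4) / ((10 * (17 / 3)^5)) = -243 / 28397140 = -0.00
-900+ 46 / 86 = -38677 / 43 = -899.47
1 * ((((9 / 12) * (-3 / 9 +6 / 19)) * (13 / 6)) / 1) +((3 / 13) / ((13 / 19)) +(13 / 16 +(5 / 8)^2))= 932101 / 616512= 1.51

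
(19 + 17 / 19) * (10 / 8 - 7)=-4347 / 38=-114.39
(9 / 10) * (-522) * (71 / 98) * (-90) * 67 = 100567737 / 49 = 2052402.80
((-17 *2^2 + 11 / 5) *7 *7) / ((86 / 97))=-1563737 / 430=-3636.60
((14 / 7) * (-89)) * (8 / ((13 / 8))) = -11392 / 13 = -876.31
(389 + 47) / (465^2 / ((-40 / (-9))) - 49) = 3488 / 388813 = 0.01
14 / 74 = 7 / 37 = 0.19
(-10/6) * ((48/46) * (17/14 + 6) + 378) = -103450/161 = -642.55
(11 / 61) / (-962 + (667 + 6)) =-11 / 17629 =-0.00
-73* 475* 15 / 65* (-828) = 86132700 / 13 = 6625592.31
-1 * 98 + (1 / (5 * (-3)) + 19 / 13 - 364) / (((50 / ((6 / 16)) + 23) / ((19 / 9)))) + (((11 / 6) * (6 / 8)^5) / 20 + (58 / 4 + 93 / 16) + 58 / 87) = -184068544061 / 2247598080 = -81.90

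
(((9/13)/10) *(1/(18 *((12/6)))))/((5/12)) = 3/650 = 0.00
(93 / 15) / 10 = 31 / 50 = 0.62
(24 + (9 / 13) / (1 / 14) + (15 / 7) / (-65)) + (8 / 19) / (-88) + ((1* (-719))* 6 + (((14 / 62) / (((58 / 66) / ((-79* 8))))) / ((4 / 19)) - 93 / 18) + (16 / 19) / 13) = -518771276431 / 102588486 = -5056.82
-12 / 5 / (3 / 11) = -44 / 5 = -8.80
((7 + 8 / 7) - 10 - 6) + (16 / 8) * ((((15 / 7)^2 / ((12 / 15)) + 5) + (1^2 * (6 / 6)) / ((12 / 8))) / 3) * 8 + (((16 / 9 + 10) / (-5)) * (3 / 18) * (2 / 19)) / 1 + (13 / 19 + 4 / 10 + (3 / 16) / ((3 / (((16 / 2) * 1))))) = 54.52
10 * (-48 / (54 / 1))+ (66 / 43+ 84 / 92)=-57331 / 8901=-6.44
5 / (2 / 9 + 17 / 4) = 180 / 161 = 1.12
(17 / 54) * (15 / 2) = 85 / 36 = 2.36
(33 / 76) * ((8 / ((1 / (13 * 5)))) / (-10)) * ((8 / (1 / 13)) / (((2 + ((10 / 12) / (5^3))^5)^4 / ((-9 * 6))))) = 80114213305386199951171875000000000000000000000000 / 10108780459708378157229192025781261542500000019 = 7925.21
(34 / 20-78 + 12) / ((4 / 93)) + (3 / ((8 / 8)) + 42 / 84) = -1491.48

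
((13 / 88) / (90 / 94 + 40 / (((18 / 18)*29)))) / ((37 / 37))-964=-20782477 / 21560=-963.94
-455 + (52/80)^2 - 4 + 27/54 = -183231/400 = -458.08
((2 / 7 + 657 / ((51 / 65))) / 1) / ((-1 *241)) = -99679 / 28679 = -3.48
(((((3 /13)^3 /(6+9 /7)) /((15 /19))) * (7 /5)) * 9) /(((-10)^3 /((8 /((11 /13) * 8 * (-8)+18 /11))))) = 276507 /67425718750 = 0.00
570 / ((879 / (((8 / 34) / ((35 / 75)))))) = 11400 / 34867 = 0.33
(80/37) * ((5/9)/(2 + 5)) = 400/2331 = 0.17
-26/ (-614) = 13/ 307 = 0.04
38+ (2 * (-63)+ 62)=-26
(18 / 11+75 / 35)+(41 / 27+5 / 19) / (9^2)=12162301 / 3199581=3.80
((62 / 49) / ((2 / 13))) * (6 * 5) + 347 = 29093 / 49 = 593.73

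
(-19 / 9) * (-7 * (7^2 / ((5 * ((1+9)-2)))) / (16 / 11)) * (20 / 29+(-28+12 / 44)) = -3747275 / 11136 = -336.50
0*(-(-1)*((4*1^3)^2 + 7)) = 0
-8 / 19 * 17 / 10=-68 / 95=-0.72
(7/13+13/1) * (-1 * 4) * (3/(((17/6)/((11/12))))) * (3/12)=-2904/221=-13.14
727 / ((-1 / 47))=-34169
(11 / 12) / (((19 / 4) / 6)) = 22 / 19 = 1.16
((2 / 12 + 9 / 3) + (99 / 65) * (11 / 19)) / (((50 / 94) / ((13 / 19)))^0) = 29999 / 7410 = 4.05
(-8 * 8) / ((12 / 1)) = -16 / 3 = -5.33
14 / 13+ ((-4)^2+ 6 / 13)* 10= 2154 / 13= 165.69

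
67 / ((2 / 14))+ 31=500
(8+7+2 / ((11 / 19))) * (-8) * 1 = -1624 / 11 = -147.64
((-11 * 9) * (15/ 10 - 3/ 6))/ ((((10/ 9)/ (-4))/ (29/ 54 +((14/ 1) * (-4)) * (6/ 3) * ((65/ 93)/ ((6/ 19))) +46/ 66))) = -13625511/ 155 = -87906.52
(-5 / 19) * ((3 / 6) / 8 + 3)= -245 / 304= -0.81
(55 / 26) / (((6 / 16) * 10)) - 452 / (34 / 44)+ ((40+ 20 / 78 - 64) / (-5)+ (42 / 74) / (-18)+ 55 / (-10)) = -585.16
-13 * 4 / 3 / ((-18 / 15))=130 / 9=14.44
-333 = -333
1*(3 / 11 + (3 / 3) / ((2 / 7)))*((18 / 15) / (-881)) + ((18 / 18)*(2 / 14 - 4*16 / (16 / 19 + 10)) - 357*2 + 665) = -1913279839 / 34936055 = -54.77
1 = 1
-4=-4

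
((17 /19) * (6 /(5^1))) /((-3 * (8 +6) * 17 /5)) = -1 /133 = -0.01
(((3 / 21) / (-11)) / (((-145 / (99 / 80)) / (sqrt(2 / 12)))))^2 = 27 / 13186880000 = 0.00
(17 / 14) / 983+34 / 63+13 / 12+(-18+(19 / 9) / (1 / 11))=80761 / 11796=6.85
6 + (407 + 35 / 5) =420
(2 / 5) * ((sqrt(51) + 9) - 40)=-62 / 5 + 2 * sqrt(51) / 5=-9.54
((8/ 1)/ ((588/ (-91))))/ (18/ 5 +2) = -65/ 294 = -0.22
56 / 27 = 2.07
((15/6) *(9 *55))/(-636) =-825/424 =-1.95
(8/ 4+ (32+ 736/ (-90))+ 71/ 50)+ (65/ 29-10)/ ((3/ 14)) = -116989/ 13050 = -8.96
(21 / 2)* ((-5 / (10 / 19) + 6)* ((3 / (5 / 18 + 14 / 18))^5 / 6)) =-2812385772 / 2476099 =-1135.81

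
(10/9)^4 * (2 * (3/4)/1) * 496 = 1133.97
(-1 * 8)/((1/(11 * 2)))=-176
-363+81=-282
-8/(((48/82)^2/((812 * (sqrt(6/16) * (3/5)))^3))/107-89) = 216671653182096000 * sqrt(6)/4357781959256010897859672051843 + 391710737910652664976151015896/4357781959256010897859672051843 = 0.09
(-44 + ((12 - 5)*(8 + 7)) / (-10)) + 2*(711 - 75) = 2435 / 2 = 1217.50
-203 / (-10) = 203 / 10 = 20.30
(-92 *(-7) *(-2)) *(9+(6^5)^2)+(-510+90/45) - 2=-77880446790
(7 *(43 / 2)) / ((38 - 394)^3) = -301 / 90236032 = -0.00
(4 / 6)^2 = 4 / 9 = 0.44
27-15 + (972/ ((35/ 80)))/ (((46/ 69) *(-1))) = -23244/ 7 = -3320.57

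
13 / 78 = 1 / 6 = 0.17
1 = 1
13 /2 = 6.50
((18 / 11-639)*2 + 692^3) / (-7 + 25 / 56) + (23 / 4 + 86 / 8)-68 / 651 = -265771353590513 / 5256174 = -50563652.11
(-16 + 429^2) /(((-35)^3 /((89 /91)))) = -655129 /156065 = -4.20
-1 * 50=-50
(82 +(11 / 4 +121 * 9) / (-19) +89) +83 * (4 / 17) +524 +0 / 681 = 848933 / 1292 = 657.07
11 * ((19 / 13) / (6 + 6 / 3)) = 209 / 104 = 2.01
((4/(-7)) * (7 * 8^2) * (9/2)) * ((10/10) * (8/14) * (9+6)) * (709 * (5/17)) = -245030400/119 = -2059078.99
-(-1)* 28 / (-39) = -28 / 39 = -0.72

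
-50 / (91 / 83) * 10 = -41500 / 91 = -456.04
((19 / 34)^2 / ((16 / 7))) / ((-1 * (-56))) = 361 / 147968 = 0.00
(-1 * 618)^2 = 381924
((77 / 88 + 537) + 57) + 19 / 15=71537 / 120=596.14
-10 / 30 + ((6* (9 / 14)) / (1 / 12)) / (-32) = -299 / 168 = -1.78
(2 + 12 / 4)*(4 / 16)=5 / 4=1.25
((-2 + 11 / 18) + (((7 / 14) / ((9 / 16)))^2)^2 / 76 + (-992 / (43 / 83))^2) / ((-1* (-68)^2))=-1690180161601205 / 2131613052768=-792.91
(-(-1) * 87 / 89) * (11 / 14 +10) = 13137 / 1246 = 10.54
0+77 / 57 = 77 / 57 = 1.35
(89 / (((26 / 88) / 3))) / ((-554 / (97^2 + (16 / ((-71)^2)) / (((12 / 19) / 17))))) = -278610866842 / 18152641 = -15348.23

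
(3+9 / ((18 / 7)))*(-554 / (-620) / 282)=3601 / 174840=0.02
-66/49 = -1.35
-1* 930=-930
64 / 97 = 0.66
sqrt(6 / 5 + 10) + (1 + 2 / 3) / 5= 1 / 3 + 2* sqrt(70) / 5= 3.68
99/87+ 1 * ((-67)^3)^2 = 2623293082934/29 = 90458382170.14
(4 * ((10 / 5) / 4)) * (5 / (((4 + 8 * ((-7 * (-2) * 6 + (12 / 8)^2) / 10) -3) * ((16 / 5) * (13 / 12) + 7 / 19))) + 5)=10.04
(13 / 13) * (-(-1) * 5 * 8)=40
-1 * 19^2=-361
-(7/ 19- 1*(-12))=-235/ 19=-12.37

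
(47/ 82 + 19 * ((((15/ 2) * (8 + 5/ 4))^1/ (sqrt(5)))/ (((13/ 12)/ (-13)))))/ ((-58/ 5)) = -235/ 4756 + 31635 * sqrt(5)/ 116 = 609.76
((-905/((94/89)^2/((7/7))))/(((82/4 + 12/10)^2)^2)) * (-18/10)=32258272500/4898178991489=0.01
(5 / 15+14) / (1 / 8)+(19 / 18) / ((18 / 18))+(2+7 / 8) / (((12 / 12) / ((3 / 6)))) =16871 / 144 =117.16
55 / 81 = 0.68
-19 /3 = -6.33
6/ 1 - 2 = 4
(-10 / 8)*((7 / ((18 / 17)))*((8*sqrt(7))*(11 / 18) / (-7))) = 935*sqrt(7) / 162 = 15.27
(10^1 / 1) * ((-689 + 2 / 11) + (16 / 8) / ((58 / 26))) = -2194470 / 319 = -6879.22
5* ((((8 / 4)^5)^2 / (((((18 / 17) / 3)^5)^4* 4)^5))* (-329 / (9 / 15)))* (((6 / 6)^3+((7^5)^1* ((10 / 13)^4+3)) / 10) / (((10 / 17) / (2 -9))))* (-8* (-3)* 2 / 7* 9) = 9975600896345417969165350653811416709578287758123994480025556090054699083115801749379638714874782993577228997222774978720351517165125063 / 518317589049597920806321408897258039232260042078279557948379956429977996048203776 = 19246116873318861244844380000000000000000000000000000000.00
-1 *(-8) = 8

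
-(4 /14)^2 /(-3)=4 /147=0.03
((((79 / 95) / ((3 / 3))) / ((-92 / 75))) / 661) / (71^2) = -1185 / 5824512548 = -0.00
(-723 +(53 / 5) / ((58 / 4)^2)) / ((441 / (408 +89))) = -814.75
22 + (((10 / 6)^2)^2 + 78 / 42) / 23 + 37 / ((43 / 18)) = 37.90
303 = 303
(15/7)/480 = 0.00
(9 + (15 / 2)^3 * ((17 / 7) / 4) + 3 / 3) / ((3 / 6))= 59615 / 112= 532.28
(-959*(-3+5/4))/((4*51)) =6713/816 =8.23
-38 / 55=-0.69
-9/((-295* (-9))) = -1/295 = -0.00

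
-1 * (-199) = 199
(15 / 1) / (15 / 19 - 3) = -95 / 14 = -6.79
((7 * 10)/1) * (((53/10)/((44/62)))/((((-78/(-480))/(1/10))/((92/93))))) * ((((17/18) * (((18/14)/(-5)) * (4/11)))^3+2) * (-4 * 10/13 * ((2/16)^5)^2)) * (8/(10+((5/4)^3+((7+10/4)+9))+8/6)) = -69540260087/151539848082022400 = -0.00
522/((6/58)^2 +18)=48778/1683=28.98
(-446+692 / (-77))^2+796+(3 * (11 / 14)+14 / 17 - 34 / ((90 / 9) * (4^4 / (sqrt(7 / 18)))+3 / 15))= 123544720361659126767 / 594501302908898 - 6528000 * sqrt(14) / 2949119993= 207812.35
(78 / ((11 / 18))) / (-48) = -117 / 44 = -2.66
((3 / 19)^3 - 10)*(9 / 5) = -17.99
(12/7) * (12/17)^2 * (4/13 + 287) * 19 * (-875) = -4079968.06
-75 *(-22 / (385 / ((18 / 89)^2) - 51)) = 0.18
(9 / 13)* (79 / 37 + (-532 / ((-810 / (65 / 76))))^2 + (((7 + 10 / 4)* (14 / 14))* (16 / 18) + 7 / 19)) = 207807031 / 26649324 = 7.80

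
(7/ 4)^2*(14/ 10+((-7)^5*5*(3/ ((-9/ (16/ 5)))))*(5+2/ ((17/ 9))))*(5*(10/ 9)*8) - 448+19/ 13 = 441088103350/ 5967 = 73921250.77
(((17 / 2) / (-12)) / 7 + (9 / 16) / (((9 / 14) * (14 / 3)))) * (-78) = -377 / 56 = -6.73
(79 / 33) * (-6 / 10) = -79 / 55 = -1.44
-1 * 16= -16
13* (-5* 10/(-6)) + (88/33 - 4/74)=4105/37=110.95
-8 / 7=-1.14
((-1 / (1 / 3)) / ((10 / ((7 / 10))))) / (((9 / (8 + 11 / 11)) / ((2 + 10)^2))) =-756 / 25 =-30.24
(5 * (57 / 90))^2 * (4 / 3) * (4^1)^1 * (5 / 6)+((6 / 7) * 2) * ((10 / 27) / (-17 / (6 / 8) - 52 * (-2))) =1541740 / 34587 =44.58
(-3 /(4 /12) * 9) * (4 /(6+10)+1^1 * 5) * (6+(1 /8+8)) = -192213 /32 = -6006.66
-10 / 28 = -5 / 14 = -0.36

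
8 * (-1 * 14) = -112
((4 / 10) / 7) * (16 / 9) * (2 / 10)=0.02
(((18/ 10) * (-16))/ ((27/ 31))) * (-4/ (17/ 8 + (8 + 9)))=15872/ 2295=6.92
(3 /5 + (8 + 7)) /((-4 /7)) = -273 /10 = -27.30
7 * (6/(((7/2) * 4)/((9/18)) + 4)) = 21/16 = 1.31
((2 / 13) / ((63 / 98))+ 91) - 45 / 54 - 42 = 11327 / 234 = 48.41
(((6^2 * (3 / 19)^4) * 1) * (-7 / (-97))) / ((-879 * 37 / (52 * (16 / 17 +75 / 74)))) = -435006936 / 86199774150493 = -0.00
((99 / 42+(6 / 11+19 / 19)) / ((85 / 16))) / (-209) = -4808 / 1367905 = -0.00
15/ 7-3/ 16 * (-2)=141/ 56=2.52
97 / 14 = 6.93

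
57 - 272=-215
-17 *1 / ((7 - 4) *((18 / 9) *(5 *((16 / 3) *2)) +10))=-17 / 350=-0.05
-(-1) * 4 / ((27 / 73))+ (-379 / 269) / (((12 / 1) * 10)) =3138509 / 290520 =10.80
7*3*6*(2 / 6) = 42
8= 8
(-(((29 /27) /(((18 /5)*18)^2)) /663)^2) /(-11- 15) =525625 /91813802437883275776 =0.00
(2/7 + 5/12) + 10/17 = 1843/1428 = 1.29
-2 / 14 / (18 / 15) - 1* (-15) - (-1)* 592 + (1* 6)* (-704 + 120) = -121679 / 42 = -2897.12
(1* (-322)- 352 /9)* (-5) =16250 /9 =1805.56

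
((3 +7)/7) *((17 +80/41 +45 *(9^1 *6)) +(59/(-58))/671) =19538186035/5584733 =3498.50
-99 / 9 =-11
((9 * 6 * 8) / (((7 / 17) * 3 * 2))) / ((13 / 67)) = 82008 / 91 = 901.19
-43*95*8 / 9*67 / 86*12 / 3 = -101840 / 9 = -11315.56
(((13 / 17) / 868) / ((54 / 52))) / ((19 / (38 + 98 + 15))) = 25519 / 3784914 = 0.01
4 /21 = 0.19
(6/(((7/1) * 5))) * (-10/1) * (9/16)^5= -177147/1835008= -0.10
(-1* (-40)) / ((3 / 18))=240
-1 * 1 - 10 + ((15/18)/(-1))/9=-599/54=-11.09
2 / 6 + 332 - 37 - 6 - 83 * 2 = 370 / 3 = 123.33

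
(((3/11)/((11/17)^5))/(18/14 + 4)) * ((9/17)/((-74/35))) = -552491415/4850534018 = -0.11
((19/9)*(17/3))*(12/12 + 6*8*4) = 62339/27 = 2308.85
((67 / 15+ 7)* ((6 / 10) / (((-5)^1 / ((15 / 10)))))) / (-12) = 43 / 250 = 0.17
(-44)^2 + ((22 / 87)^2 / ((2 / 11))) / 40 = 293073011 / 151380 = 1936.01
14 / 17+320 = 5454 / 17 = 320.82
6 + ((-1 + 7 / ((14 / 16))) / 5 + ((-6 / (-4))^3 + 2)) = 511 / 40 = 12.78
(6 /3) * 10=20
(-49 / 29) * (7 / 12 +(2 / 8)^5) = -87955 / 89088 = -0.99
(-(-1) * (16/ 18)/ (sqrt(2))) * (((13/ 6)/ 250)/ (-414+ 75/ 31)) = -403 * sqrt(2)/ 43061625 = -0.00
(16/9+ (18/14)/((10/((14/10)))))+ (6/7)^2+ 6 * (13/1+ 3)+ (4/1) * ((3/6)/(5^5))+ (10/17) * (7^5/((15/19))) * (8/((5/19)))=17842565769113/46856250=380793.72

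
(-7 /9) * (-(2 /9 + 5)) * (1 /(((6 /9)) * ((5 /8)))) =1316 /135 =9.75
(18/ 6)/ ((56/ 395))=21.16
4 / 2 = 2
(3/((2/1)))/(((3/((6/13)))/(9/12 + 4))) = 57/52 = 1.10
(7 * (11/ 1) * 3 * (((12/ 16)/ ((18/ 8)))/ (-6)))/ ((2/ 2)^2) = -77/ 6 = -12.83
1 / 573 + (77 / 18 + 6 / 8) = 34583 / 6876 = 5.03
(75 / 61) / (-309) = -25 / 6283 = -0.00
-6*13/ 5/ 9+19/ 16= -131/ 240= -0.55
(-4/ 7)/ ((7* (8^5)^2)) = -1/ 13153337344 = -0.00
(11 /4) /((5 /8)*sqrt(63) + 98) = 2464 /87583 - 330*sqrt(7) /613081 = 0.03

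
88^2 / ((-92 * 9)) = -1936 / 207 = -9.35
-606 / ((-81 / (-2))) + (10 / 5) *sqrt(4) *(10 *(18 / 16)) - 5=676 / 27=25.04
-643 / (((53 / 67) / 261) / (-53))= 11244141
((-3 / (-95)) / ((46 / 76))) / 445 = 0.00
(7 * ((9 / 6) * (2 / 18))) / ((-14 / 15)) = -5 / 4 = -1.25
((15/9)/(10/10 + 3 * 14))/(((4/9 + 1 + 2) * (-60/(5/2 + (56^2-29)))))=-6219/10664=-0.58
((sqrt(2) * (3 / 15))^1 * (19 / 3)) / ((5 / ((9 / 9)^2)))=19 * sqrt(2) / 75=0.36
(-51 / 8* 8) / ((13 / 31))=-1581 / 13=-121.62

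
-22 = -22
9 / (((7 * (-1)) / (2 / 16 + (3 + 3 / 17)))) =-4041 / 952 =-4.24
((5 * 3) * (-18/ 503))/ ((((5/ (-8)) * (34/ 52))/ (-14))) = -157248/ 8551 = -18.39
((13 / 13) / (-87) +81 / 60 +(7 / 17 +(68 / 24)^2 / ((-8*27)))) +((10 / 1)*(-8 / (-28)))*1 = 613212433 / 134174880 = 4.57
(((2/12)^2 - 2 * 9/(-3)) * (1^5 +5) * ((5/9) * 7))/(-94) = -7595/5076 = -1.50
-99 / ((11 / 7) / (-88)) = 5544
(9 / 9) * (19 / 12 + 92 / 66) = 131 / 44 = 2.98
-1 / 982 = -0.00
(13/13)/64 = 1/64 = 0.02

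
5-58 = -53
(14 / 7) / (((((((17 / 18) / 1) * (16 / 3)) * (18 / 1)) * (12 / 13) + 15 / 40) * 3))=208 / 26229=0.01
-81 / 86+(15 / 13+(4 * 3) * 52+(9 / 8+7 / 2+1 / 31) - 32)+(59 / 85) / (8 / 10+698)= 2457453101367 / 4117231768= 596.87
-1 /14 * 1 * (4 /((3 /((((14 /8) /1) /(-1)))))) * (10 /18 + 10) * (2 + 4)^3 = 380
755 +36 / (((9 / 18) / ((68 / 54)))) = 2537 / 3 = 845.67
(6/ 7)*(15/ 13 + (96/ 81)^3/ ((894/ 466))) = 462457574/ 266881797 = 1.73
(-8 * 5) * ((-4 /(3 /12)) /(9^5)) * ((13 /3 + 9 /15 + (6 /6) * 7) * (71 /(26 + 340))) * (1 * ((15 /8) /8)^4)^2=0.00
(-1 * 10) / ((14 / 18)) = -90 / 7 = -12.86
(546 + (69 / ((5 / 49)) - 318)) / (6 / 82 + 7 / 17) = 3151137 / 1690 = 1864.58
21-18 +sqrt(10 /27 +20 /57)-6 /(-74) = sqrt(21090) /171 +114 /37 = 3.93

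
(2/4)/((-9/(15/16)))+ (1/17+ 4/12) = 185/544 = 0.34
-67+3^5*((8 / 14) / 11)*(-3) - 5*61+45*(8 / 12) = -379.87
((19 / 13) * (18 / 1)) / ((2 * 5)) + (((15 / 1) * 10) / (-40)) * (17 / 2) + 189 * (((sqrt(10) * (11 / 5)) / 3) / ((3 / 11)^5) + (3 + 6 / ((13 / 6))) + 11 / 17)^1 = 291666.21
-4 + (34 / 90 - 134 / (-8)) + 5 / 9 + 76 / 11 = 13591 / 660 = 20.59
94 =94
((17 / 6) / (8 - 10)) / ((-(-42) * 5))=-17 / 2520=-0.01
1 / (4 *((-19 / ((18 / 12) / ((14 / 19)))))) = -3 / 112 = -0.03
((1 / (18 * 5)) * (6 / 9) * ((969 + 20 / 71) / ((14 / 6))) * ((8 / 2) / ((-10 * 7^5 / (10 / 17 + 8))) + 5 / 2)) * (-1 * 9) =-491532206229 / 7100117150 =-69.23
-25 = -25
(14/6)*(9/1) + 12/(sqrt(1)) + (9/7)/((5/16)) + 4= 1439/35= 41.11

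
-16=-16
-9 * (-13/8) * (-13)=-1521/8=-190.12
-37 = -37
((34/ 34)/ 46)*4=2/ 23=0.09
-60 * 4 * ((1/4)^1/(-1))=60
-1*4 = -4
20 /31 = 0.65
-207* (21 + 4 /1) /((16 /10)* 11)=-294.03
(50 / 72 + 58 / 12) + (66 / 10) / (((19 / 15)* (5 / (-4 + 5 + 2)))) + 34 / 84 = 216869 / 23940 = 9.06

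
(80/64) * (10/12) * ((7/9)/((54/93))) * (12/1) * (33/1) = 59675/108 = 552.55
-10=-10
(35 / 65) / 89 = 7 / 1157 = 0.01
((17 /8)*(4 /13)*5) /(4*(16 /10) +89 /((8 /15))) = 1700 /90103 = 0.02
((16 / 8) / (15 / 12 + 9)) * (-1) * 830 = -6640 / 41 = -161.95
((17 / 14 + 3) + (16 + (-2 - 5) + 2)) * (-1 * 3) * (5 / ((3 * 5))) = -213 / 14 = -15.21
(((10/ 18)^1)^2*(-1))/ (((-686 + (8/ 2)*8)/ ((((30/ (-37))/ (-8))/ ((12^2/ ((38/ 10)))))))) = 475/ 376327296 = 0.00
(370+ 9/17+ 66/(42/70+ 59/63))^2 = 23914457449/139876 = 170968.98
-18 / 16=-9 / 8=-1.12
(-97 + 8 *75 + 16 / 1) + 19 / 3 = 1576 / 3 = 525.33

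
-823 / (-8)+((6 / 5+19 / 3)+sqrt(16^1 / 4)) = 112.41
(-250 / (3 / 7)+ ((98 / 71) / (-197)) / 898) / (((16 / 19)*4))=-208815422543 / 1205791296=-173.18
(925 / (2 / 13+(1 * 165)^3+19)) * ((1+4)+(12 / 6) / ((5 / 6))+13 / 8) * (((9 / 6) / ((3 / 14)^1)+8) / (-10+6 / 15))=-21705125 / 7474927872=-0.00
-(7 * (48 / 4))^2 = -7056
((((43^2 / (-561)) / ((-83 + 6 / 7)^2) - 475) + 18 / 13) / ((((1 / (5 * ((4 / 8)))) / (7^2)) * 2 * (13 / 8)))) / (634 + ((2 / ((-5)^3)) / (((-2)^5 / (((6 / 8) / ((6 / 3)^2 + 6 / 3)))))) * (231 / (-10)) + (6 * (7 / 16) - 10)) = -143253155612062720 / 5028424544295009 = -28.49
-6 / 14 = -3 / 7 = -0.43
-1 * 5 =-5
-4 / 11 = -0.36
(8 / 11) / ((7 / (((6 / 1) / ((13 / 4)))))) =192 / 1001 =0.19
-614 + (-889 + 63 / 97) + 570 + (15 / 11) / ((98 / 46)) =-48712617 / 52283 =-931.71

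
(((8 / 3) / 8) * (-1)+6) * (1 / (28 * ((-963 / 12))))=-17 / 6741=-0.00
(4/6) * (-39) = -26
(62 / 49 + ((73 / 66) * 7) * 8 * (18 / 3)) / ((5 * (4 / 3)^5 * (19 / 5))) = 24420771 / 5243392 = 4.66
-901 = -901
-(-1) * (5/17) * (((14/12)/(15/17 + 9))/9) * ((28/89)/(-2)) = -35/57672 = -0.00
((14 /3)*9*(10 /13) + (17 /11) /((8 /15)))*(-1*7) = -281925 /1144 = -246.44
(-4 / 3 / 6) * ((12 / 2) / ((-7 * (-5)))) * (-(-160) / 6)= -64 / 63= -1.02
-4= -4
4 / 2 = 2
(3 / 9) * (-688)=-688 / 3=-229.33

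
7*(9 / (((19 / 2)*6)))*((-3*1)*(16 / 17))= -1008 / 323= -3.12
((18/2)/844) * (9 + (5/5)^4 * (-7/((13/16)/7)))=-6003/10972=-0.55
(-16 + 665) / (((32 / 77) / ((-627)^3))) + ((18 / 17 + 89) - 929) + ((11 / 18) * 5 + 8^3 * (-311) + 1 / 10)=-9423227153366027 / 24480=-384935749729.00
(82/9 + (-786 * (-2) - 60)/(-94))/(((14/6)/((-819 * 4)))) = 460200/47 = 9791.49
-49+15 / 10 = -47.50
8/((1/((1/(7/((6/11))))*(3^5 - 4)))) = 11472/77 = 148.99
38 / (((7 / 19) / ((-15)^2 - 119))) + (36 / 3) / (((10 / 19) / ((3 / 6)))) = 383059 / 35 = 10944.54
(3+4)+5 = 12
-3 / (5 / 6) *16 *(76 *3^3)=-590976 / 5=-118195.20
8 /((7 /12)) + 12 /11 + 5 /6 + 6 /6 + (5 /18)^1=11723 /693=16.92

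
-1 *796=-796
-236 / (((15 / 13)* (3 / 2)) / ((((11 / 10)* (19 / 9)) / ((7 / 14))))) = -633.30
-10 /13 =-0.77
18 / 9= 2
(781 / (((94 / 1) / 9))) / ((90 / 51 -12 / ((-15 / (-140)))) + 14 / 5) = -199155 / 286136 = -0.70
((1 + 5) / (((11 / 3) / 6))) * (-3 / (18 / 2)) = -36 / 11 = -3.27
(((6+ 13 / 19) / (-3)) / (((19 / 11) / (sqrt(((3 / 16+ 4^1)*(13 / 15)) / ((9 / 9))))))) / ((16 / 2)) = -1397*sqrt(13065) / 519840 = -0.31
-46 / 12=-23 / 6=-3.83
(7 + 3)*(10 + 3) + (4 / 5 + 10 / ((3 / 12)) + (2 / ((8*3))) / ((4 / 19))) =41087 / 240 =171.20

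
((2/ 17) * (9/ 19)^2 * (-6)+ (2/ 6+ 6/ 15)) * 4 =211708/ 92055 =2.30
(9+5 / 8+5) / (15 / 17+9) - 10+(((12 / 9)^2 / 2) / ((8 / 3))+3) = -6971 / 1344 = -5.19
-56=-56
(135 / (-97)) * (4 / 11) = -540 / 1067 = -0.51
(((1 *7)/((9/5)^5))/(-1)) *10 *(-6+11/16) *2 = 9296875/236196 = 39.36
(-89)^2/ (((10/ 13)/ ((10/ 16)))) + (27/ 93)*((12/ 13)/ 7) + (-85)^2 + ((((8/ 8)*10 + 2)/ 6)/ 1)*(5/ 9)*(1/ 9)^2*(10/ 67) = 30116410805323/ 2204577648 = 13660.85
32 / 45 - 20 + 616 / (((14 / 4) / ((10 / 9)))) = 2644 / 15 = 176.27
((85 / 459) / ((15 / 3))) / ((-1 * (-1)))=1 / 27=0.04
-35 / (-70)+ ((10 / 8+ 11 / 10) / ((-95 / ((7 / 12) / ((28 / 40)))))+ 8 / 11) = 30263 / 25080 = 1.21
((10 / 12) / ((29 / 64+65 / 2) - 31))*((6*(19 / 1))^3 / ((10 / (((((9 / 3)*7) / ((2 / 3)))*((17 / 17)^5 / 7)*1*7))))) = 248899392 / 125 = 1991195.14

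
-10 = -10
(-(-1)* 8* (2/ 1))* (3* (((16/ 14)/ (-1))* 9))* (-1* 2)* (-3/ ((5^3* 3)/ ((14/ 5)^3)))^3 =-20401307910144/ 3814697265625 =-5.35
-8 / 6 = -4 / 3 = -1.33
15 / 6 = 2.50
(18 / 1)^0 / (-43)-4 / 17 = -189 / 731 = -0.26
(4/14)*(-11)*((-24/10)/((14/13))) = 1716/245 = 7.00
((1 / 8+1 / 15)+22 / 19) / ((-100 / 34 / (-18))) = 156927 / 19000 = 8.26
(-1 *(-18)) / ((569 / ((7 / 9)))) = 14 / 569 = 0.02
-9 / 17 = -0.53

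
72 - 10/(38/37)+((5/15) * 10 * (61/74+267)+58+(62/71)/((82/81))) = 6224472539/6139299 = 1013.87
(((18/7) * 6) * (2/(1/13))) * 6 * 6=101088/7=14441.14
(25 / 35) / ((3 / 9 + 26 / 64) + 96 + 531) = 480 / 421841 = 0.00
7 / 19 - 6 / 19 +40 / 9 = 769 / 171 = 4.50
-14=-14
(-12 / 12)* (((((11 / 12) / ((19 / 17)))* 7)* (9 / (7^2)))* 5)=-2805 / 532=-5.27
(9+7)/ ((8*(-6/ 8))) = -2.67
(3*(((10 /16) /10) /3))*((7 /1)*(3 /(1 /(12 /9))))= 7 /4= 1.75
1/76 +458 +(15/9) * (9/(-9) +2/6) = 312521/684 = 456.90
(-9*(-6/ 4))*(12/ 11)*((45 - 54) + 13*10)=1782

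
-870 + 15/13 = -11295/13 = -868.85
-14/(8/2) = -7/2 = -3.50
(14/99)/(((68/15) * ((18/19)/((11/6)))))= 665/11016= 0.06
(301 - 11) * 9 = 2610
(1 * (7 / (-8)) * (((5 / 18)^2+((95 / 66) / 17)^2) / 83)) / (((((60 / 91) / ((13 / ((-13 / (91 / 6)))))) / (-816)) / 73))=-404307362095 / 331901064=-1218.16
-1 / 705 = -0.00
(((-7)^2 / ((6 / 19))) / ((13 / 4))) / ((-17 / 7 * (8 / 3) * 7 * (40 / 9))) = -8379 / 35360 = -0.24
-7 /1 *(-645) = 4515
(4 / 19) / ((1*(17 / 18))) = 72 / 323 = 0.22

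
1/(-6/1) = -1/6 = -0.17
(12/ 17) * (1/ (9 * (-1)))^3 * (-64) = 256/ 4131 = 0.06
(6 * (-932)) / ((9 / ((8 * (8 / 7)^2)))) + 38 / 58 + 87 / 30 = -6488.74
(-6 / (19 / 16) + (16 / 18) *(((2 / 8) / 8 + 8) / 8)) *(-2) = 22765 / 2736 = 8.32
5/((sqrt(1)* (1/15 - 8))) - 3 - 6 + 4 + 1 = -551/119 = -4.63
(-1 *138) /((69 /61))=-122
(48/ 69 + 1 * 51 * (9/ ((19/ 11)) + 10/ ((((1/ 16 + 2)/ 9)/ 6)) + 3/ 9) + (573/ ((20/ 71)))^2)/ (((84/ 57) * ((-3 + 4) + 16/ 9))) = 71840848505607/ 70840000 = 1014128.30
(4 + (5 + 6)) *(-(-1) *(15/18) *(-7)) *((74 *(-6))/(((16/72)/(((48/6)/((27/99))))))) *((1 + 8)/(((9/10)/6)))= 307692000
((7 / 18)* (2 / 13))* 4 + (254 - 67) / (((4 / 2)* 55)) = 2269 / 1170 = 1.94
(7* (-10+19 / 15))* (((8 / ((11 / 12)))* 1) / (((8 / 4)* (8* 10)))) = -3.33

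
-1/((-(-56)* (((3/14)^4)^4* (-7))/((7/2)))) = 451742002.48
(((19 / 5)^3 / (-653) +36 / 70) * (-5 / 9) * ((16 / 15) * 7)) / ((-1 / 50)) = 7866784 / 88155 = 89.24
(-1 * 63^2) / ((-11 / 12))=47628 / 11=4329.82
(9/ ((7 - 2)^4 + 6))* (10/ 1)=90/ 631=0.14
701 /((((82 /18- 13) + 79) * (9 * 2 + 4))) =6309 /13970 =0.45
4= 4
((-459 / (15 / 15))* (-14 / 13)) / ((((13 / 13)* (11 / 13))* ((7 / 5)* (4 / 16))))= 18360 / 11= 1669.09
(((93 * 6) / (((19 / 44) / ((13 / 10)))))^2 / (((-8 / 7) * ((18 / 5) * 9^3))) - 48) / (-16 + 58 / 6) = 144578263 / 925965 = 156.14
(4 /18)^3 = 0.01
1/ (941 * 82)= 1/ 77162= 0.00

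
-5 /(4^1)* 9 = -45 /4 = -11.25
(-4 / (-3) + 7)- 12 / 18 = 23 / 3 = 7.67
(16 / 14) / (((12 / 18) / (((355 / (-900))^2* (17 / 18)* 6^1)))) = 85697 / 56700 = 1.51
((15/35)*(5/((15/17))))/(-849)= -17/5943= -0.00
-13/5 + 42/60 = -19/10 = -1.90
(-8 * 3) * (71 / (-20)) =426 / 5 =85.20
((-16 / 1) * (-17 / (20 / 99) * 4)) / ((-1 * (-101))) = 26928 / 505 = 53.32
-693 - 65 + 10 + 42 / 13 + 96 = -8434 / 13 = -648.77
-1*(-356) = 356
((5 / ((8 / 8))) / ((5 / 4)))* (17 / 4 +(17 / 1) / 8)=25.50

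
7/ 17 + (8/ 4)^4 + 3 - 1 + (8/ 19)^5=775576043/ 42093683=18.42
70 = 70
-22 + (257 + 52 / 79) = 18617 / 79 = 235.66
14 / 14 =1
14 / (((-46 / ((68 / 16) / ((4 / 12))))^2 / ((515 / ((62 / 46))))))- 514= -2350819 / 22816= -103.03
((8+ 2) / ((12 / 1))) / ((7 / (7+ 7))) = 5 / 3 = 1.67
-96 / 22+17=139 / 11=12.64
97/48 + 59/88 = 1421/528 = 2.69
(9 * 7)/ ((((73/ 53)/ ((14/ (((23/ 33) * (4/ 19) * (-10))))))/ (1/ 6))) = -4884957/ 67160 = -72.74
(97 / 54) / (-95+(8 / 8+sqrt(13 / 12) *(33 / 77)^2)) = -43784636 / 2291236011 -4753 *sqrt(39) / 763745337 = -0.02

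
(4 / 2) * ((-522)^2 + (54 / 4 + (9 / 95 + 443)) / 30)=1553245553 / 2850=544998.44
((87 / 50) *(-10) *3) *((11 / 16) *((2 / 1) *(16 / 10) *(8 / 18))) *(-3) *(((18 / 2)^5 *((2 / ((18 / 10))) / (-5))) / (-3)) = 16743672 / 25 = 669746.88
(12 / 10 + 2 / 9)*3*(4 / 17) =256 / 255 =1.00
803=803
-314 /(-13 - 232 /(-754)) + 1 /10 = 8197 /330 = 24.84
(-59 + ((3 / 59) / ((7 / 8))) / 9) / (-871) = 73093 / 1079169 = 0.07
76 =76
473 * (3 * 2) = 2838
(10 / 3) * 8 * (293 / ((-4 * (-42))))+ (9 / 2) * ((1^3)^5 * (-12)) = -472 / 63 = -7.49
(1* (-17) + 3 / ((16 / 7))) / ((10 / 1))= -251 / 160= -1.57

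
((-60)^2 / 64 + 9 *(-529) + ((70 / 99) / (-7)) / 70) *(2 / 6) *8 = -26083142 / 2079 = -12546.00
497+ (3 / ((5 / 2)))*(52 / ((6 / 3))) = 2641 / 5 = 528.20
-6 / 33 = -2 / 11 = -0.18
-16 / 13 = -1.23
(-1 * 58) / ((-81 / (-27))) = -58 / 3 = -19.33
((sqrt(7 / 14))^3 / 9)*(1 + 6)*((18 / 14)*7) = 7*sqrt(2) / 4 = 2.47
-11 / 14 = -0.79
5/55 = 1/11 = 0.09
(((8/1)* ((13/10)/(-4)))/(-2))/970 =13/9700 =0.00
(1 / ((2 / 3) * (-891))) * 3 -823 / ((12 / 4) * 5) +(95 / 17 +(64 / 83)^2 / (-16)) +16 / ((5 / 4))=-4234271593 / 115941870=-36.52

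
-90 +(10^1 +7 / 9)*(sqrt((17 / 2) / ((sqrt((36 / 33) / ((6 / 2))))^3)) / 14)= -90 +97*11^(3 / 4)*sqrt(17) / 504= -85.21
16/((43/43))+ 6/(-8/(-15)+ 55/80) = 20.91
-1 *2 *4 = -8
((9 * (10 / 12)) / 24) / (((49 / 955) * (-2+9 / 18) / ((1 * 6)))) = -4775 / 196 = -24.36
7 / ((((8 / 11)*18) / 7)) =539 / 144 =3.74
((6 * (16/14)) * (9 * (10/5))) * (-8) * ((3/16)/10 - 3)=103032/35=2943.77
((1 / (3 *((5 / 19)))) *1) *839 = 1062.73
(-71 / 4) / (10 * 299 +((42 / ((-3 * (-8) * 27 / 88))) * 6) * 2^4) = -639 / 127352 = -0.01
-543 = -543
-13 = -13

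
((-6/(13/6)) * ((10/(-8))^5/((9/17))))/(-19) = -53125/63232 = -0.84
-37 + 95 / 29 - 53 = -2515 / 29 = -86.72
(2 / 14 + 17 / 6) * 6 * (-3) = -375 / 7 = -53.57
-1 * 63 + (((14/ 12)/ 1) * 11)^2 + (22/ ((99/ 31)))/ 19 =23269/ 228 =102.06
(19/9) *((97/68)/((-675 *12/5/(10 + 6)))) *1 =-1843/61965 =-0.03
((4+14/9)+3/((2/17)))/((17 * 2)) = 559/612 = 0.91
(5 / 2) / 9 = 5 / 18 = 0.28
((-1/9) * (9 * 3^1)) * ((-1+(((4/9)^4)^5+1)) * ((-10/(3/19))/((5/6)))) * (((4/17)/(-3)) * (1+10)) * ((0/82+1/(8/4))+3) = -12868684091490304/206680312803967789617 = -0.00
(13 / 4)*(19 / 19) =3.25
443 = 443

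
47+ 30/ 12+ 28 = 155/ 2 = 77.50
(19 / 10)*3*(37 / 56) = 2109 / 560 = 3.77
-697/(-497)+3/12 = 3285/1988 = 1.65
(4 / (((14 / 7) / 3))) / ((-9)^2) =0.07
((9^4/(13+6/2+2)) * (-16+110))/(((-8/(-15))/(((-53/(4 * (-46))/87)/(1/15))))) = 136195425/42688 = 3190.49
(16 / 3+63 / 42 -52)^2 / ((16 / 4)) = 73441 / 144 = 510.01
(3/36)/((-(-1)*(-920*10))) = -1/110400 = -0.00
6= 6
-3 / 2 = -1.50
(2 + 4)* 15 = 90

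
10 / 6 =5 / 3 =1.67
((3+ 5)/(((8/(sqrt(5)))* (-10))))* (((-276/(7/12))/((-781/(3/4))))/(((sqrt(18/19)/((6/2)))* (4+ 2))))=-207* sqrt(190)/54670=-0.05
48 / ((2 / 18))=432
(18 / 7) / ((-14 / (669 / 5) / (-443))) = 2667303 / 245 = 10886.95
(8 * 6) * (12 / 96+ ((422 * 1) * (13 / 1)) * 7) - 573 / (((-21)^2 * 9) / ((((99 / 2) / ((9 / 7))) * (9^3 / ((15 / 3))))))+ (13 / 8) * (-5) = 515895377 / 280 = 1842483.49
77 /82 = 0.94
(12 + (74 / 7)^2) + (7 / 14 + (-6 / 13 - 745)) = -791417 / 1274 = -621.21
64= 64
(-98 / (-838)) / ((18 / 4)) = 0.03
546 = 546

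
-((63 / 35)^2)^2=-6561 / 625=-10.50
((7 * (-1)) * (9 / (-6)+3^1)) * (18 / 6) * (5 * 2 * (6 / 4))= -945 / 2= -472.50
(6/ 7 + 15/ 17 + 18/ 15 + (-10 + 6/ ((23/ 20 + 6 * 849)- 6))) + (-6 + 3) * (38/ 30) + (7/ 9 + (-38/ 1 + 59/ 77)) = -25789115434/ 545047965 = -47.32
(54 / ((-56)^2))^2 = 729 / 2458624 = 0.00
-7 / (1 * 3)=-7 / 3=-2.33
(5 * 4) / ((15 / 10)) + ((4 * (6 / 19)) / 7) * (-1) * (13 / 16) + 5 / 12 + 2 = 8301 / 532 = 15.60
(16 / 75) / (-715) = -16 / 53625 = -0.00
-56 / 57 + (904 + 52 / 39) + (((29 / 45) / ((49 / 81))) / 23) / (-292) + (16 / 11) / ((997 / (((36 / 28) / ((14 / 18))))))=930202531590421 / 1028583304980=904.35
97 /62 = 1.56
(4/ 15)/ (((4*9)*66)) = 1/ 8910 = 0.00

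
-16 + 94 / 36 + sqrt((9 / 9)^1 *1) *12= -25 / 18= -1.39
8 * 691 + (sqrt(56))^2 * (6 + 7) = 6256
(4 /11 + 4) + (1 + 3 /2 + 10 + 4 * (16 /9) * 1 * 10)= 17419 /198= 87.97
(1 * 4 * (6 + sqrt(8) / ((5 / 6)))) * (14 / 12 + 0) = 43.84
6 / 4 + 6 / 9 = 13 / 6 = 2.17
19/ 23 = 0.83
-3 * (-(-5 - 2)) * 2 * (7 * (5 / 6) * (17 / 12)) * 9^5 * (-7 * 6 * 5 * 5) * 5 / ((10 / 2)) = 43039339875 / 2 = 21519669937.50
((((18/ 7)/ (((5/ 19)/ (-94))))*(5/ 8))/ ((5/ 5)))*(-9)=72333/ 14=5166.64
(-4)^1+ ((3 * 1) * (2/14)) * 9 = -1/7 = -0.14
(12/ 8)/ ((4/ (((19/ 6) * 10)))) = 95/ 8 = 11.88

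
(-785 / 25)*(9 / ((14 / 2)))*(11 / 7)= -63.44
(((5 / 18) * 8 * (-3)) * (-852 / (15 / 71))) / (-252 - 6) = -40328 / 387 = -104.21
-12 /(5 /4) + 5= -23 /5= -4.60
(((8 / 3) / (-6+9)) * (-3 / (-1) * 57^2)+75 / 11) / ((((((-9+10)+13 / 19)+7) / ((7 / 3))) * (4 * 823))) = 4228469 / 5974980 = 0.71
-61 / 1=-61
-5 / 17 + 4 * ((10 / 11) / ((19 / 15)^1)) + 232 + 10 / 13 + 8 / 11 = 10903985 / 46189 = 236.07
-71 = -71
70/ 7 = 10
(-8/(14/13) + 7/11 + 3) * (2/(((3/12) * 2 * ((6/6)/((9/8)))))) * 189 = -35478/11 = -3225.27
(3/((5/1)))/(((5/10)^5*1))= 96/5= 19.20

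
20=20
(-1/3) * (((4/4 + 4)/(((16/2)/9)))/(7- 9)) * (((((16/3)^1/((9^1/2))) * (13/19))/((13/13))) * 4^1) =520/171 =3.04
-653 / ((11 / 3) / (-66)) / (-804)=-1959 / 134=-14.62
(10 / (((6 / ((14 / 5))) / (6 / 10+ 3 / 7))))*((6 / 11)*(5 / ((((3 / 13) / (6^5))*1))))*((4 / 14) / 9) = 1078272 / 77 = 14003.53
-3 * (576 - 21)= -1665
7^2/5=49/5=9.80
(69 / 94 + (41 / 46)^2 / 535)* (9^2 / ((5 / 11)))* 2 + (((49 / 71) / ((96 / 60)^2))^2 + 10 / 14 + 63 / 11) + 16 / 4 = 28831025997644551577 / 105741310109388800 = 272.66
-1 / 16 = -0.06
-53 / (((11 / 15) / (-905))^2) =-80717959.71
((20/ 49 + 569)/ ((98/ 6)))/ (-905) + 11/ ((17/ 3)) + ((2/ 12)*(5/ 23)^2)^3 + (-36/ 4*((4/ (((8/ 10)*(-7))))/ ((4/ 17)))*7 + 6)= 235232069852211627151/ 1181164614679065240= 199.15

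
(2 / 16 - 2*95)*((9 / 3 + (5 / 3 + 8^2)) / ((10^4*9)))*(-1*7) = 1095199 / 1080000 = 1.01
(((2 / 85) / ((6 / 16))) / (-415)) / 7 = -16 / 740775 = -0.00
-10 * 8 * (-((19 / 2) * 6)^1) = 4560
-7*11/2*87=-6699/2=-3349.50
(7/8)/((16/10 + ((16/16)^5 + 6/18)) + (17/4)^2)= 210/5039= 0.04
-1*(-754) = 754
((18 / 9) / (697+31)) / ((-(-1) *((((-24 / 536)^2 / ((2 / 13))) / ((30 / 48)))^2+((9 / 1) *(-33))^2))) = 503778025 / 16175343193554636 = 0.00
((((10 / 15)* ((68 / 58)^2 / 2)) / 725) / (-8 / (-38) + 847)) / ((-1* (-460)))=5491 / 3386086447125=0.00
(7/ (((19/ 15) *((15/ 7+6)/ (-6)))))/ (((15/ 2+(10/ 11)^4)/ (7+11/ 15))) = -332877776/ 86501015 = -3.85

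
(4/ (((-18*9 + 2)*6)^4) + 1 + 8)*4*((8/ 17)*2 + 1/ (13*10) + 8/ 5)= 10764830638085633/ 117315993600000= 91.76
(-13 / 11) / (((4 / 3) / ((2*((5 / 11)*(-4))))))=3.22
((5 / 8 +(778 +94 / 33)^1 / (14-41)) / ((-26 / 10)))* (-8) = -87.06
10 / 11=0.91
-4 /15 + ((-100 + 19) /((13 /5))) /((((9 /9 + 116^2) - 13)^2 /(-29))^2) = -1698702628618774867 /6370134857301246720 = -0.27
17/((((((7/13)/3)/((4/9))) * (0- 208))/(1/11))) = -17/924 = -0.02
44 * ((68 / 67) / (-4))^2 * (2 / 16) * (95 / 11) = 27455 / 8978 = 3.06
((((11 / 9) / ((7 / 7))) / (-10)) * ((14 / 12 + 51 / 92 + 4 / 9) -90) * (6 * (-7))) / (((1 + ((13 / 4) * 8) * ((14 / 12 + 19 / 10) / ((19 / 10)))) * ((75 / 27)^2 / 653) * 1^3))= -625310455077 / 704087500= -888.11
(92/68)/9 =0.15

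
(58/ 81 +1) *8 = 1112/ 81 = 13.73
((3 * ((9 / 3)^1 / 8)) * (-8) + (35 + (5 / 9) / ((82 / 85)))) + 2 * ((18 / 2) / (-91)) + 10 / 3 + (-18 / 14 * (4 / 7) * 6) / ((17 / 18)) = 25.04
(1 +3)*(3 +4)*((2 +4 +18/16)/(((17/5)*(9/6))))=665/17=39.12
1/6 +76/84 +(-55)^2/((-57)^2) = 91085/45486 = 2.00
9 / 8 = 1.12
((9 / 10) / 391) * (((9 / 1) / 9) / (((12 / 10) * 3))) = 0.00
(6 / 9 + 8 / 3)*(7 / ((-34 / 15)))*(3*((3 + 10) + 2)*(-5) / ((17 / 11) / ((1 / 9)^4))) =48125 / 210681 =0.23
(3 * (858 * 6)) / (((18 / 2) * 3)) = 572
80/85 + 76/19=84/17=4.94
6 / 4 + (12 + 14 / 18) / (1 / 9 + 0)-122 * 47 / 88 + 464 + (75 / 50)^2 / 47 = 266456 / 517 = 515.39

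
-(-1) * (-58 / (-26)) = 29 / 13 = 2.23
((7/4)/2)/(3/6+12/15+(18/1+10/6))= 105/2516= 0.04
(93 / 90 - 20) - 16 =-1049 / 30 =-34.97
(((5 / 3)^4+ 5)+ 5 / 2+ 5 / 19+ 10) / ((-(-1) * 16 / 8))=78425 / 6156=12.74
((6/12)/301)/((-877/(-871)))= 871/527954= 0.00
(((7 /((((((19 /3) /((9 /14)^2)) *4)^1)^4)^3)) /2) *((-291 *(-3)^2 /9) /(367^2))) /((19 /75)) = -925187029356593641699476004611825 /87267723864775218023516494553321055885769073491145916416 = -0.00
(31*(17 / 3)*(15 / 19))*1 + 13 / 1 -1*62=1704 / 19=89.68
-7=-7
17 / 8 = 2.12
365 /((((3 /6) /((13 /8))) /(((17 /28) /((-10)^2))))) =16133 /2240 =7.20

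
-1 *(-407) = 407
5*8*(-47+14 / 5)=-1768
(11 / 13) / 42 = 11 / 546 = 0.02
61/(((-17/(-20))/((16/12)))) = 4880/51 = 95.69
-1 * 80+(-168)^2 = 28144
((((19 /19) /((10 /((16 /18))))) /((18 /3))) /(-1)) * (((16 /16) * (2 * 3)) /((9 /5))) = -4 /81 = -0.05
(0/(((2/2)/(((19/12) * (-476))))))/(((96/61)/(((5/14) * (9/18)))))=0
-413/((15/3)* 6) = -413/30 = -13.77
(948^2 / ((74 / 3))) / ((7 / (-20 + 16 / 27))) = -26162272 / 259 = -101012.63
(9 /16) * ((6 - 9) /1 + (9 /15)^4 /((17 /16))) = -275211 /170000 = -1.62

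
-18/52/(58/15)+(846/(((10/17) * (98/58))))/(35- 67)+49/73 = -5613689299/215764640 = -26.02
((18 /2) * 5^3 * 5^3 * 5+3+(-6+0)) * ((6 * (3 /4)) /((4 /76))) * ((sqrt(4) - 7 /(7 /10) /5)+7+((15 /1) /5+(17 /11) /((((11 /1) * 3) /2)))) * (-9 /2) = -330402652776 /121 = -2730600436.17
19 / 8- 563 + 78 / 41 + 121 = -143573 / 328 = -437.72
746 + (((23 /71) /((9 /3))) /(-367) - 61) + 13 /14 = 685.93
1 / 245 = 0.00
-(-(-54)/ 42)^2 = -81/ 49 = -1.65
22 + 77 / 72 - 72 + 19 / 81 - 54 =-66547 / 648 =-102.70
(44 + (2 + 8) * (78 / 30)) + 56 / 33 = 2366 / 33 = 71.70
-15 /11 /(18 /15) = -1.14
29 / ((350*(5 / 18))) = 261 / 875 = 0.30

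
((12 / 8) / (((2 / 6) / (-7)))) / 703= -63 / 1406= -0.04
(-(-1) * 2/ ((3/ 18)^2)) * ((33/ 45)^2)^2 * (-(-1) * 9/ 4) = 29282/ 625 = 46.85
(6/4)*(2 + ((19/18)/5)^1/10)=1819/600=3.03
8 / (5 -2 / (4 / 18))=-2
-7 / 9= -0.78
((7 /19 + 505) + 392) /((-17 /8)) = -136400 /323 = -422.29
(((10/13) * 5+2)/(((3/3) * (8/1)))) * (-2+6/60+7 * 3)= 3629/260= 13.96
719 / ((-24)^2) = 719 / 576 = 1.25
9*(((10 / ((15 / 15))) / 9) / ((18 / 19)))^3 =857375 / 59049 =14.52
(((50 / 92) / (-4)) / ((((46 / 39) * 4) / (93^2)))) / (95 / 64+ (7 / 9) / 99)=-7513602525 / 45014197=-166.92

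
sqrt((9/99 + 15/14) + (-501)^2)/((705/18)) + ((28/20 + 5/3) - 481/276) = 14.12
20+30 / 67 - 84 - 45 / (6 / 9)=-17561 / 134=-131.05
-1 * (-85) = 85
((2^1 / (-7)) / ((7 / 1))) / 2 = -1 / 49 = -0.02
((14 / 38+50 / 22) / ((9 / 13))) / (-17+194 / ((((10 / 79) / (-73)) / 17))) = -2990 / 1490671809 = -0.00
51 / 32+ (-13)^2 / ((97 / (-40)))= -211373 / 3104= -68.10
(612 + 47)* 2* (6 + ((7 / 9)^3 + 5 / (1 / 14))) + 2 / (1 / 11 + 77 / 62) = 7421039630 / 73629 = 100789.63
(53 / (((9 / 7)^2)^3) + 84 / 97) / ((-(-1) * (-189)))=-92782079 / 1391843979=-0.07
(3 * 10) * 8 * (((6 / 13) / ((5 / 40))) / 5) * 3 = 6912 / 13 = 531.69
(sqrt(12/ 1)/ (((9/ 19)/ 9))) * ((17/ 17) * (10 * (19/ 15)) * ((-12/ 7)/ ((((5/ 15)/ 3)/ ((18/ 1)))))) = -935712 * sqrt(3)/ 7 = -231528.68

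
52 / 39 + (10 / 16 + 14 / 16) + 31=203 / 6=33.83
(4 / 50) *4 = 8 / 25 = 0.32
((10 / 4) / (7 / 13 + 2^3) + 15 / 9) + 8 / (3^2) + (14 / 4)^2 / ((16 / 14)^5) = 398561611 / 43646976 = 9.13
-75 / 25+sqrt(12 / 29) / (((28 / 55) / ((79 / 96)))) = -3+4345* sqrt(87) / 38976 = -1.96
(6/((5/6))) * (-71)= -2556/5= -511.20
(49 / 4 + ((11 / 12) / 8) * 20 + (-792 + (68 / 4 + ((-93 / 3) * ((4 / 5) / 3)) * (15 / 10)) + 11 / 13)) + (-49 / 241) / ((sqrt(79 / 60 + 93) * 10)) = -1204339 / 1560-49 * sqrt(84885) / 6819095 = -772.01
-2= -2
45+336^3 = 37933101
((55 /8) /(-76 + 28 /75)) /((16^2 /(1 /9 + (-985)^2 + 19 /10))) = -344.53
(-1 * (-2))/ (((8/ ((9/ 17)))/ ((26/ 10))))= 117/ 340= 0.34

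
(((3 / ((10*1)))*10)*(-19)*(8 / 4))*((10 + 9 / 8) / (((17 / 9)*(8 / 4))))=-45657 / 136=-335.71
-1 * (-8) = 8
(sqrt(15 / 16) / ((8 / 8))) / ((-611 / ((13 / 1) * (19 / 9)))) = -19 * sqrt(15) / 1692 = -0.04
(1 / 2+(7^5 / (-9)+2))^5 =-42627711746606809298849 / 1889568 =-22559501296913796.86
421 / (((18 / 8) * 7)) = 1684 / 63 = 26.73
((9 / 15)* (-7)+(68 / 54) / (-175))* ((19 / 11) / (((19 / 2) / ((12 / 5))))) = -1.84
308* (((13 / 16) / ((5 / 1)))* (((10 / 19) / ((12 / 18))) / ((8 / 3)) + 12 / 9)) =743743 / 9120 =81.55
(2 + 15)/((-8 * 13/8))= -17/13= -1.31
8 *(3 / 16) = 3 / 2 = 1.50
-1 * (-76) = 76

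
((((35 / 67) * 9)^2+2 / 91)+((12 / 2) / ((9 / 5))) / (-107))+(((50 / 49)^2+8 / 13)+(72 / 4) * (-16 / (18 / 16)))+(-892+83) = -1041.25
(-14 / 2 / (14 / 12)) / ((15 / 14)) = -28 / 5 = -5.60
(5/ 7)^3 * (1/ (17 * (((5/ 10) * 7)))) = 250/ 40817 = 0.01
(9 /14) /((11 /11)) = 9 /14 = 0.64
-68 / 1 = -68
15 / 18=5 / 6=0.83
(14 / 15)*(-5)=-14 / 3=-4.67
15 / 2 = 7.50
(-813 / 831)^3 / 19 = -19902511 / 403824727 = -0.05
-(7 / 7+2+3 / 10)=-33 / 10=-3.30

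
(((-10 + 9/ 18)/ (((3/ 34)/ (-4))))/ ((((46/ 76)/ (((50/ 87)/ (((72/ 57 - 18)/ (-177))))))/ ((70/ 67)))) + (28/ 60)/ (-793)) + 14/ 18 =4519.03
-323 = -323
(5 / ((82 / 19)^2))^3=5880735125 / 304006671424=0.02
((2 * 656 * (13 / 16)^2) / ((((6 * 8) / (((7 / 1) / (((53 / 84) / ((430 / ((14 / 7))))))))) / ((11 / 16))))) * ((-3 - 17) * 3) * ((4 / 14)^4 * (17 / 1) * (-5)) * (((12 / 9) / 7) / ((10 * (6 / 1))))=1392902225 / 436296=3192.56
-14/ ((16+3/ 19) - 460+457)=-133/ 125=-1.06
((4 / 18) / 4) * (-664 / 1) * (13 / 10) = -2158 / 45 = -47.96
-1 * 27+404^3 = 65939237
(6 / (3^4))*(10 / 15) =4 / 81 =0.05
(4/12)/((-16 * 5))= -1/240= -0.00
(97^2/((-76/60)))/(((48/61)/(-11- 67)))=111920055/152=736316.15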